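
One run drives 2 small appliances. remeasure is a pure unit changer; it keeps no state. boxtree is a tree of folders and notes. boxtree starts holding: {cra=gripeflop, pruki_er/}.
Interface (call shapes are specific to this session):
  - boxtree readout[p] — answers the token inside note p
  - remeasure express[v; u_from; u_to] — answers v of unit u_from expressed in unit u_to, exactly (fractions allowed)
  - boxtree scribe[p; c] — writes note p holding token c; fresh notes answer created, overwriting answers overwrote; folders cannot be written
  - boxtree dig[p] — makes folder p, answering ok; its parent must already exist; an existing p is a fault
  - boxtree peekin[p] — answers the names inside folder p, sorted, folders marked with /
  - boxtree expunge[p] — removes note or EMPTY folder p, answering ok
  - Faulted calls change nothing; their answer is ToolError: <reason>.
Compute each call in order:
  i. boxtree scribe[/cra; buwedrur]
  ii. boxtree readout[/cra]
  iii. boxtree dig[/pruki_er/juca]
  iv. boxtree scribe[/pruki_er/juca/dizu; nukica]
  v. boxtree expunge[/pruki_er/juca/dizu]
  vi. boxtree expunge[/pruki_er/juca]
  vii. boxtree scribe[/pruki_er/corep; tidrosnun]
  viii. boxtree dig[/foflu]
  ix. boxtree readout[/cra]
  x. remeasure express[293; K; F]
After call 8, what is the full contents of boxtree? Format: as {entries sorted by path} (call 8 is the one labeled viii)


I run boxtree scribe on p='/cra', c='buwedrur', and get overwrote.
I try boxtree readout on p='/cra', which returns buwedrur.
Using boxtree dig on p='/pruki_er/juca', → ok.
I invoke boxtree scribe on p='/pruki_er/juca/dizu', c='nukica', and observe created.
Now I run boxtree expunge on p='/pruki_er/juca/dizu': ok.
Calling boxtree expunge on p='/pruki_er/juca', and get ok.
Using boxtree scribe on p='/pruki_er/corep', c='tidrosnun', — result: created.
Using boxtree dig on p='/foflu': ok.
I use boxtree readout on p='/cra': buwedrur.
Invoking remeasure express on v='293', u_from='K', u_to='F', which returns 6773/100.

Answer: {cra=buwedrur, foflu/, pruki_er/, pruki_er/corep=tidrosnun}


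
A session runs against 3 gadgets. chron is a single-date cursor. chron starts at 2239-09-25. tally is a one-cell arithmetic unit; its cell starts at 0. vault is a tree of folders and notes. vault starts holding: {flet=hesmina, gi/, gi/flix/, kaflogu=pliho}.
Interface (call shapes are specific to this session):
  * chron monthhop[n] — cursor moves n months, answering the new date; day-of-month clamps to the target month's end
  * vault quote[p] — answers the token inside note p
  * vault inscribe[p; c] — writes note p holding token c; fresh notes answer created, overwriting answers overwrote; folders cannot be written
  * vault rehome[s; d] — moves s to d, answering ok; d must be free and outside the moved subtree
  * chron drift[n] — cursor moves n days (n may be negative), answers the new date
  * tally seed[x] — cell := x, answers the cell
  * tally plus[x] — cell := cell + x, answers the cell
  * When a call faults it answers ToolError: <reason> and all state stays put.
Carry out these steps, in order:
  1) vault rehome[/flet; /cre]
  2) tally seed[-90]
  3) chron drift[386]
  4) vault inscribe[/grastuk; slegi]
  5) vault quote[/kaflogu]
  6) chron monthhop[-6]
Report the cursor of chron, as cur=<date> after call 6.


Answer: cur=2240-04-15

Derivation:
→ vault rehome(/flet, /cre)
← ok
→ tally seed(-90)
← -90
→ chron drift(386)
← 2240-10-15
→ vault inscribe(/grastuk, slegi)
← created
→ vault quote(/kaflogu)
← pliho
→ chron monthhop(-6)
← 2240-04-15


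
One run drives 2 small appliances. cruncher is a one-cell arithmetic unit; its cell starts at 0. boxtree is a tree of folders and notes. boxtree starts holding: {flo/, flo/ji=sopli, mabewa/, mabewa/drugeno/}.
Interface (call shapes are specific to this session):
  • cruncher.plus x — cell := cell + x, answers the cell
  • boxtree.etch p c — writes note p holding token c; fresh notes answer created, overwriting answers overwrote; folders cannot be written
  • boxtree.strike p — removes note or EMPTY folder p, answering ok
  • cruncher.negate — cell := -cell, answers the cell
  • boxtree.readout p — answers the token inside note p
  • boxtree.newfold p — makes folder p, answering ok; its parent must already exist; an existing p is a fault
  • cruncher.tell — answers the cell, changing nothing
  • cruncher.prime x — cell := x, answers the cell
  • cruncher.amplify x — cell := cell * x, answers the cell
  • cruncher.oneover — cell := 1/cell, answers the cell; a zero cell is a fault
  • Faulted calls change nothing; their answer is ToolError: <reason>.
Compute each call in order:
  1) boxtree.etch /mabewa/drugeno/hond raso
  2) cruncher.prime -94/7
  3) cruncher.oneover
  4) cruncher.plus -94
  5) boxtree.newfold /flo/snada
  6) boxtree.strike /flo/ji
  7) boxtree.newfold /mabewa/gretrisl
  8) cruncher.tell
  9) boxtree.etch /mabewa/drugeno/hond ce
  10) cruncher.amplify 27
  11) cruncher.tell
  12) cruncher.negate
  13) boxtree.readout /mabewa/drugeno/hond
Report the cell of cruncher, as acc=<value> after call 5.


Answer: acc=-8843/94

Derivation:
-> etch(p: /mabewa/drugeno/hond, c: raso)
<- created
-> prime(x: -94/7)
<- -94/7
-> oneover()
<- -7/94
-> plus(x: -94)
<- -8843/94
-> newfold(p: /flo/snada)
<- ok
-> strike(p: /flo/ji)
<- ok
-> newfold(p: /mabewa/gretrisl)
<- ok
-> tell()
<- -8843/94
-> etch(p: /mabewa/drugeno/hond, c: ce)
<- overwrote
-> amplify(x: 27)
<- -238761/94
-> tell()
<- -238761/94
-> negate()
<- 238761/94
-> readout(p: /mabewa/drugeno/hond)
<- ce


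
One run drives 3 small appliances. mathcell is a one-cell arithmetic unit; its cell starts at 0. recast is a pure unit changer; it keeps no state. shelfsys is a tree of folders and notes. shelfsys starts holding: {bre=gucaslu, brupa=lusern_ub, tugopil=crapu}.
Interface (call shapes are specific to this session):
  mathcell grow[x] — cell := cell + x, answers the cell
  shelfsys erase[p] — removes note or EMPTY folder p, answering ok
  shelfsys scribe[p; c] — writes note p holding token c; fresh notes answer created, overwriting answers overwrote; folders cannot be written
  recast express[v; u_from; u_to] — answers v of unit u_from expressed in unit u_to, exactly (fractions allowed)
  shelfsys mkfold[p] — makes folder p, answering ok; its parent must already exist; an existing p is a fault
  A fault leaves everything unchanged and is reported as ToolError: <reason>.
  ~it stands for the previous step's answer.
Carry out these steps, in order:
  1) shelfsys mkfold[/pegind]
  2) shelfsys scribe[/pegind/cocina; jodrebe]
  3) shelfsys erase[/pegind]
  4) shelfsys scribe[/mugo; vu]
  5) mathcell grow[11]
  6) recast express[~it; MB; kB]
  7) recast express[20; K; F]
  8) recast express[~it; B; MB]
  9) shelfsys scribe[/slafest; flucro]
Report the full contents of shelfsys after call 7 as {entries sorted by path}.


$ shelfsys mkfold p=/pegind
:: ok
$ shelfsys scribe p=/pegind/cocina c=jodrebe
:: created
$ shelfsys erase p=/pegind
:: ToolError: not empty
$ shelfsys scribe p=/mugo c=vu
:: created
$ mathcell grow x=11
:: 11
$ recast express v=~it u_from=MB u_to=kB
:: 11000
$ recast express v=20 u_from=K u_to=F
:: -42367/100
$ recast express v=~it u_from=B u_to=MB
:: -42367/100000000
$ shelfsys scribe p=/slafest c=flucro
:: created

Answer: {bre=gucaslu, brupa=lusern_ub, mugo=vu, pegind/, pegind/cocina=jodrebe, tugopil=crapu}


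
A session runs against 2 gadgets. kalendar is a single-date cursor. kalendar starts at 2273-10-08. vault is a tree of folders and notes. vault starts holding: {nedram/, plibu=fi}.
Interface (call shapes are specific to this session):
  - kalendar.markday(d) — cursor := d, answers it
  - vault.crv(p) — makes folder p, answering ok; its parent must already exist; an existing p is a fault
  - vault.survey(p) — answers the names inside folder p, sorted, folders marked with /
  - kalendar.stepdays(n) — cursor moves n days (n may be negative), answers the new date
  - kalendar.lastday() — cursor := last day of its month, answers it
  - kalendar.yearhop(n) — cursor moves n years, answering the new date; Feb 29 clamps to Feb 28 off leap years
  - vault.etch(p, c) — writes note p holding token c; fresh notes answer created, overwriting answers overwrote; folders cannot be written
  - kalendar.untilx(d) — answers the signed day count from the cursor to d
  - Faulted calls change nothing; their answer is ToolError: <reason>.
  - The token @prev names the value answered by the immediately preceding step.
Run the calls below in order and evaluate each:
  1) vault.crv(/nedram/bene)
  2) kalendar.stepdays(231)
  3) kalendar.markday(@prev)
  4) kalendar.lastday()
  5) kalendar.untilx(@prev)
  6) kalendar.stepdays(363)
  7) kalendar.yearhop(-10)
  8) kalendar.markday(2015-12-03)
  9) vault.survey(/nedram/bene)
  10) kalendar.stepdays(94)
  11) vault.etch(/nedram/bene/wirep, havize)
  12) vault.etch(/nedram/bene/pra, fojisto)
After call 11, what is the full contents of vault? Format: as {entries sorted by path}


Answer: {nedram/, nedram/bene/, nedram/bene/wirep=havize, plibu=fi}

Derivation:
-> vault.crv(p→/nedram/bene)
<- ok
-> kalendar.stepdays(n→231)
<- 2274-05-27
-> kalendar.markday(d→@prev)
<- 2274-05-27
-> kalendar.lastday()
<- 2274-05-31
-> kalendar.untilx(d→@prev)
<- 0
-> kalendar.stepdays(n→363)
<- 2275-05-29
-> kalendar.yearhop(n→-10)
<- 2265-05-29
-> kalendar.markday(d→2015-12-03)
<- 2015-12-03
-> vault.survey(p→/nedram/bene)
<- []
-> kalendar.stepdays(n→94)
<- 2016-03-06
-> vault.etch(p→/nedram/bene/wirep, c→havize)
<- created
-> vault.etch(p→/nedram/bene/pra, c→fojisto)
<- created


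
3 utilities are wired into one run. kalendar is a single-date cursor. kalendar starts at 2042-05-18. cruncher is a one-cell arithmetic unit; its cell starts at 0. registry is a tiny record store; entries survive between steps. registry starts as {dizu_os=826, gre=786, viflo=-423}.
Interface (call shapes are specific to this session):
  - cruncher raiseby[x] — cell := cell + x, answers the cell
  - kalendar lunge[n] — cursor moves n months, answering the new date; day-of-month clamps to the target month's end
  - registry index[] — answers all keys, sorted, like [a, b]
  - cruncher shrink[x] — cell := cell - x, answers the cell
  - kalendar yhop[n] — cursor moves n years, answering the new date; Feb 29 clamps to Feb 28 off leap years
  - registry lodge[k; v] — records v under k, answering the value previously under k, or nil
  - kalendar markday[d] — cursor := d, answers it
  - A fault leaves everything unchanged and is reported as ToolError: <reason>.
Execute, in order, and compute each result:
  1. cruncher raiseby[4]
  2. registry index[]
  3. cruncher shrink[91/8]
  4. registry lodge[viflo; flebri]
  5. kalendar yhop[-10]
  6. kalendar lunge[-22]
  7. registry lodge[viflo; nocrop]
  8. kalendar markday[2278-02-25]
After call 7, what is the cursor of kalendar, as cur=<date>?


Next I call cruncher raiseby(x→4), giving 4.
I use registry index(), — result: [dizu_os, gre, viflo].
Next I call cruncher shrink(x→91/8), → -59/8.
Using registry lodge(k→viflo, v→flebri), — result: -423.
I use kalendar yhop(n→-10), and see 2032-05-18.
I run kalendar lunge(n→-22), — result: 2030-07-18.
Then registry lodge(k→viflo, v→nocrop), and get flebri.
I try kalendar markday(d→2278-02-25), yielding 2278-02-25.

Answer: cur=2030-07-18


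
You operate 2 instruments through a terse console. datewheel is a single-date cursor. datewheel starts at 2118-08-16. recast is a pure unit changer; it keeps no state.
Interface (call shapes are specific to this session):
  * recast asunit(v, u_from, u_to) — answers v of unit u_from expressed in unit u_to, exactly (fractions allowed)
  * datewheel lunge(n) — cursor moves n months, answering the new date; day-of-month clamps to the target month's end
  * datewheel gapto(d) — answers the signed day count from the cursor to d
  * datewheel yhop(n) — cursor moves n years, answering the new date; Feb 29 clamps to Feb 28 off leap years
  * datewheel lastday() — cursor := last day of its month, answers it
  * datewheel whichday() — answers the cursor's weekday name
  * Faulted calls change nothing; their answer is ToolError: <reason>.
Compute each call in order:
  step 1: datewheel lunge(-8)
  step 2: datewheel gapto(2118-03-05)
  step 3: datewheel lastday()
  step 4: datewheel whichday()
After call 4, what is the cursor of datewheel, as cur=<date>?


I call datewheel lunge passing n='-8', which returns 2117-12-16.
Calling datewheel gapto passing d='2118-03-05', and get 79.
Then datewheel lastday, → 2117-12-31.
Now I run datewheel whichday(), and get Friday.

Answer: cur=2117-12-31


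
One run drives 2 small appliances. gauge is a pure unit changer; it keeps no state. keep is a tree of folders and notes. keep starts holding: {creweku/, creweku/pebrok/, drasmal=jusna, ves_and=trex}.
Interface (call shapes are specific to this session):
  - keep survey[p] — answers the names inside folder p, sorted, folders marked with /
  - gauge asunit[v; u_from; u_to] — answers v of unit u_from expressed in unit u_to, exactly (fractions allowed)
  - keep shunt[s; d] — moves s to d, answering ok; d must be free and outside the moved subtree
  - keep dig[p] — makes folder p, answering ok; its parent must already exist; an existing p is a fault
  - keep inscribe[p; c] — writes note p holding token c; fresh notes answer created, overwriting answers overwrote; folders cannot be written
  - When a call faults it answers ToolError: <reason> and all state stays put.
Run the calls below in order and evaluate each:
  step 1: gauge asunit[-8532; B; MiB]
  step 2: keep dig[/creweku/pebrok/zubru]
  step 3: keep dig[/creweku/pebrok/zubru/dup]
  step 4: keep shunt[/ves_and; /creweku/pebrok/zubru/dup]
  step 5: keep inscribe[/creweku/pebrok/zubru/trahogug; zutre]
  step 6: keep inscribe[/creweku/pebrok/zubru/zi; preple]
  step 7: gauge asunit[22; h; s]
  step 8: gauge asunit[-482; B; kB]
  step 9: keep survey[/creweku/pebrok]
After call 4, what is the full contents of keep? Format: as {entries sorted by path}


% gauge asunit(v='-8532', u_from='B', u_to='MiB') == -2133/262144
% keep dig(p='/creweku/pebrok/zubru') == ok
% keep dig(p='/creweku/pebrok/zubru/dup') == ok
% keep shunt(s='/ves_and', d='/creweku/pebrok/zubru/dup') == ToolError: exists
% keep inscribe(p='/creweku/pebrok/zubru/trahogug', c='zutre') == created
% keep inscribe(p='/creweku/pebrok/zubru/zi', c='preple') == created
% gauge asunit(v='22', u_from='h', u_to='s') == 79200
% gauge asunit(v='-482', u_from='B', u_to='kB') == -241/500
% keep survey(p='/creweku/pebrok') == [zubru/]

Answer: {creweku/, creweku/pebrok/, creweku/pebrok/zubru/, creweku/pebrok/zubru/dup/, drasmal=jusna, ves_and=trex}


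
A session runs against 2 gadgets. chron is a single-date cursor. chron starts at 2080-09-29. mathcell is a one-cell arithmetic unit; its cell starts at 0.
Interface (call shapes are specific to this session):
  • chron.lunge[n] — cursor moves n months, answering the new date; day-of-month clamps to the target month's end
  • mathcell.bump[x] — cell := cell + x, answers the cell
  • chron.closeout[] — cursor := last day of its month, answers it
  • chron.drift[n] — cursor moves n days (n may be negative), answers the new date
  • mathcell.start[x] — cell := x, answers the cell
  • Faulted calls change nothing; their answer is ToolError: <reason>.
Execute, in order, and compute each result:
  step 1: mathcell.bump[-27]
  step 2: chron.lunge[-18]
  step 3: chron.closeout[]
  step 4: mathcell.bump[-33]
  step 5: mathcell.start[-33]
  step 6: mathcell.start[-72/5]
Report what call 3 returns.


;; mathcell.bump(x→-27) => -27
;; chron.lunge(n→-18) => 2079-03-29
;; chron.closeout() => 2079-03-31
;; mathcell.bump(x→-33) => -60
;; mathcell.start(x→-33) => -33
;; mathcell.start(x→-72/5) => -72/5

Answer: 2079-03-31


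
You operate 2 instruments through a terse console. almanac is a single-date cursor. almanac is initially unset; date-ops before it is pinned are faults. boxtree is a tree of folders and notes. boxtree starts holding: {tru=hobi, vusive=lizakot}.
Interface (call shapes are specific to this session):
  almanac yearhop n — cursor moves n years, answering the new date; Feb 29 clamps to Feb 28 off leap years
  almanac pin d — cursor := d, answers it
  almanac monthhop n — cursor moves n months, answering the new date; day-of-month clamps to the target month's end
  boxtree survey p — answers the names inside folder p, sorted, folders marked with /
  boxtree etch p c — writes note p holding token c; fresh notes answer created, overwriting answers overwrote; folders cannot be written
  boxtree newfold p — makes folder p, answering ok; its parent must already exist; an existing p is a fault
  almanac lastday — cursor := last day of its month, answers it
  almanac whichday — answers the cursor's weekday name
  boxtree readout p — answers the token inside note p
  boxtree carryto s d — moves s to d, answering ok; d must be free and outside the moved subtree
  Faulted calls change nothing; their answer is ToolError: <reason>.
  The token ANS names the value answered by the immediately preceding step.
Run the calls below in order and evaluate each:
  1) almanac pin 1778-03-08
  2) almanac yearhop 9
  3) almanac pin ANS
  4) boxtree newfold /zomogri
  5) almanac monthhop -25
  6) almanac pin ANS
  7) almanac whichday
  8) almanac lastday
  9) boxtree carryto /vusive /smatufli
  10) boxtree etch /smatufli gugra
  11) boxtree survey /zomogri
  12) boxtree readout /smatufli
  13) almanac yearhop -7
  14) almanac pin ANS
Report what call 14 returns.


Answer: 1778-02-28

Derivation:
I invoke almanac pin with d→1778-03-08, yielding 1778-03-08.
I invoke almanac yearhop with n→9, → 1787-03-08.
I use almanac pin with d→ANS: 1787-03-08.
Next I call boxtree newfold with p→/zomogri, yielding ok.
Invoking almanac monthhop with n→-25, — result: 1785-02-08.
Then almanac pin with d→ANS, and observe 1785-02-08.
I use almanac whichday: Tuesday.
I invoke almanac lastday(), and see 1785-02-28.
Now I run boxtree carryto with s→/vusive, d→/smatufli, which returns ok.
Invoking boxtree etch with p→/smatufli, c→gugra, and see overwrote.
I use boxtree survey with p→/zomogri, and observe [].
I run boxtree readout with p→/smatufli, which returns gugra.
Calling almanac yearhop with n→-7, and observe 1778-02-28.
I run almanac pin with d→ANS, giving 1778-02-28.


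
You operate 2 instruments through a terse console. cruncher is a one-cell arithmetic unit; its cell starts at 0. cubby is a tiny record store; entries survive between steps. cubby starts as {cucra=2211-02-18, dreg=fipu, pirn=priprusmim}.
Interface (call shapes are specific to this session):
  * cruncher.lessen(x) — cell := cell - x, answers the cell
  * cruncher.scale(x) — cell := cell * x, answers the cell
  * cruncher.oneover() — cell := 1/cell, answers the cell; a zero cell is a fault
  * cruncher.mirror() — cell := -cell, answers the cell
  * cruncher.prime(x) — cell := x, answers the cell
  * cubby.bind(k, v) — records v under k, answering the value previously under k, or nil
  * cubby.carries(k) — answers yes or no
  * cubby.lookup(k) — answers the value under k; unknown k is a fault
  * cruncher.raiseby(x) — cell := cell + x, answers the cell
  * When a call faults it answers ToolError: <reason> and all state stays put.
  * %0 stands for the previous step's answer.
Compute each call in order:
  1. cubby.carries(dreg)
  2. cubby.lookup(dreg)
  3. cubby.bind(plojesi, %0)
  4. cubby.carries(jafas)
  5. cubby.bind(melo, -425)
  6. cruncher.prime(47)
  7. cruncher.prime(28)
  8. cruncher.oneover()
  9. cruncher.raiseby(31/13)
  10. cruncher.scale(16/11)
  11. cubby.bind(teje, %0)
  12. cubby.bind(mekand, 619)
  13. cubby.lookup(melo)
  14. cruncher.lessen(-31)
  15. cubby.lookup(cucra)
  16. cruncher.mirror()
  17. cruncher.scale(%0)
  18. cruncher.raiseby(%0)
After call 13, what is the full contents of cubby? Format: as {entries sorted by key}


Answer: {cucra=2211-02-18, dreg=fipu, mekand=619, melo=-425, pirn=priprusmim, plojesi=fipu, teje=3524/1001}

Derivation:
-> carries(dreg)
<- yes
-> lookup(dreg)
<- fipu
-> bind(plojesi, %0)
<- nil
-> carries(jafas)
<- no
-> bind(melo, -425)
<- nil
-> prime(47)
<- 47
-> prime(28)
<- 28
-> oneover()
<- 1/28
-> raiseby(31/13)
<- 881/364
-> scale(16/11)
<- 3524/1001
-> bind(teje, %0)
<- nil
-> bind(mekand, 619)
<- nil
-> lookup(melo)
<- -425
-> lessen(-31)
<- 34555/1001
-> lookup(cucra)
<- 2211-02-18
-> mirror()
<- -34555/1001
-> scale(%0)
<- 1194048025/1002001
-> raiseby(%0)
<- 2388096050/1002001


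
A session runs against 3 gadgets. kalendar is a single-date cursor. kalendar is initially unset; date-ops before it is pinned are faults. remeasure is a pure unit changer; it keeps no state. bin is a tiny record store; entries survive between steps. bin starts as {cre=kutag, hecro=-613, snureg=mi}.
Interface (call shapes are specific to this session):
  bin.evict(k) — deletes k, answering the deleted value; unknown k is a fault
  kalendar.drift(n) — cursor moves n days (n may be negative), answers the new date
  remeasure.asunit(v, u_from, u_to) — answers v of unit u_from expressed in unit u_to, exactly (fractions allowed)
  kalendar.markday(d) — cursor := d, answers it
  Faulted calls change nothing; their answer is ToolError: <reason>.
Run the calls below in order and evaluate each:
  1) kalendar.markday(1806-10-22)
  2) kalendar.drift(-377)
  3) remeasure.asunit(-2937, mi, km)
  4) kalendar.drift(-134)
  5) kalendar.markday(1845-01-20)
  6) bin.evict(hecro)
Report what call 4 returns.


→ kalendar.markday(d: 1806-10-22)
← 1806-10-22
→ kalendar.drift(n: -377)
← 1805-10-10
→ remeasure.asunit(v: -2937, u_from: mi, u_to: km)
← -73853802/15625
→ kalendar.drift(n: -134)
← 1805-05-29
→ kalendar.markday(d: 1845-01-20)
← 1845-01-20
→ bin.evict(k: hecro)
← -613

Answer: 1805-05-29


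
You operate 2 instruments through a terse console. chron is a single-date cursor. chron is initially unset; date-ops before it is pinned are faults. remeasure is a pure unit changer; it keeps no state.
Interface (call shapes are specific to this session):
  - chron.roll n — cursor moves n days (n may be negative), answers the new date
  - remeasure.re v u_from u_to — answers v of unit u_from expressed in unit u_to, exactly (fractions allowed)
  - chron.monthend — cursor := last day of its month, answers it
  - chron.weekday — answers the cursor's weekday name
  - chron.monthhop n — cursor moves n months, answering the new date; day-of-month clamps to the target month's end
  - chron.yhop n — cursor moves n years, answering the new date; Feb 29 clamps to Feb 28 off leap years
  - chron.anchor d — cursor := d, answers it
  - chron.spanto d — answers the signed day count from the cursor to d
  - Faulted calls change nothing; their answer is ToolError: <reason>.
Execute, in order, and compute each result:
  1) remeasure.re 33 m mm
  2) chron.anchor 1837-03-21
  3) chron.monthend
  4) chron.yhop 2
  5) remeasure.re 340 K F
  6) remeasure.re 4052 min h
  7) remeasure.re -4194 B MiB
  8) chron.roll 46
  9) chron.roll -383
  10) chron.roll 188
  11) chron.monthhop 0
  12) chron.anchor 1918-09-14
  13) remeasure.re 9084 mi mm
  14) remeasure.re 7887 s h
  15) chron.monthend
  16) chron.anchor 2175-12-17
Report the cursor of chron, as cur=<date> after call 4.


>> remeasure.re(v: 33, u_from: m, u_to: mm)
<< 33000
>> chron.anchor(d: 1837-03-21)
<< 1837-03-21
>> chron.monthend()
<< 1837-03-31
>> chron.yhop(n: 2)
<< 1839-03-31
>> remeasure.re(v: 340, u_from: K, u_to: F)
<< 15233/100
>> remeasure.re(v: 4052, u_from: min, u_to: h)
<< 1013/15
>> remeasure.re(v: -4194, u_from: B, u_to: MiB)
<< -2097/524288
>> chron.roll(n: 46)
<< 1839-05-16
>> chron.roll(n: -383)
<< 1838-04-28
>> chron.roll(n: 188)
<< 1838-11-02
>> chron.monthhop(n: 0)
<< 1838-11-02
>> chron.anchor(d: 1918-09-14)
<< 1918-09-14
>> remeasure.re(v: 9084, u_from: mi, u_to: mm)
<< 14619280896
>> remeasure.re(v: 7887, u_from: s, u_to: h)
<< 2629/1200
>> chron.monthend()
<< 1918-09-30
>> chron.anchor(d: 2175-12-17)
<< 2175-12-17

Answer: cur=1839-03-31


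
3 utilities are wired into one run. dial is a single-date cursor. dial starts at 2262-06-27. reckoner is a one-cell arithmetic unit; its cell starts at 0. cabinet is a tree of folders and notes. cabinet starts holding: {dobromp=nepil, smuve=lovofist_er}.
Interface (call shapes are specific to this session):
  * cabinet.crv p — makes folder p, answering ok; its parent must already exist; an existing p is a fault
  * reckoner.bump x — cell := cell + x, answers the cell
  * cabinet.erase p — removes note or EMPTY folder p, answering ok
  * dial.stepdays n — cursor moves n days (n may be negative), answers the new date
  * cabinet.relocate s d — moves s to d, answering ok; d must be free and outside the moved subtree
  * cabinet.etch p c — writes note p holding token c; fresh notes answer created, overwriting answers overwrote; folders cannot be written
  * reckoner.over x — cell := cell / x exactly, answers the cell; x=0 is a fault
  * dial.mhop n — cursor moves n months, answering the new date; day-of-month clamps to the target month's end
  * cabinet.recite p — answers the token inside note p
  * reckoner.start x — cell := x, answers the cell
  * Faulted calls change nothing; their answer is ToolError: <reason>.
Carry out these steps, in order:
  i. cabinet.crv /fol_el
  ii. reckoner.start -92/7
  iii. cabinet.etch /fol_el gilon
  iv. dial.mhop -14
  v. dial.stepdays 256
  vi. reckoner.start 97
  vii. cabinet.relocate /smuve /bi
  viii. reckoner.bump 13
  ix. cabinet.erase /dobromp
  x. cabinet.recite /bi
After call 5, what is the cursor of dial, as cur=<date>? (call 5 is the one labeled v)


Answer: cur=2262-01-08

Derivation:
I call cabinet.crv passing p='/fol_el', and observe ok.
Next I call reckoner.start passing x='-92/7': -92/7.
Invoking cabinet.etch passing p='/fol_el', c='gilon', — result: ToolError: is a directory.
Using dial.mhop passing n='-14', giving 2261-04-27.
I run dial.stepdays passing n='256', and get 2262-01-08.
Now I run reckoner.start passing x='97': 97.
Using cabinet.relocate passing s='/smuve', d='/bi', giving ok.
Next I call reckoner.bump passing x='13', → 110.
Then cabinet.erase passing p='/dobromp', and observe ok.
Next I call cabinet.recite passing p='/bi', → lovofist_er.


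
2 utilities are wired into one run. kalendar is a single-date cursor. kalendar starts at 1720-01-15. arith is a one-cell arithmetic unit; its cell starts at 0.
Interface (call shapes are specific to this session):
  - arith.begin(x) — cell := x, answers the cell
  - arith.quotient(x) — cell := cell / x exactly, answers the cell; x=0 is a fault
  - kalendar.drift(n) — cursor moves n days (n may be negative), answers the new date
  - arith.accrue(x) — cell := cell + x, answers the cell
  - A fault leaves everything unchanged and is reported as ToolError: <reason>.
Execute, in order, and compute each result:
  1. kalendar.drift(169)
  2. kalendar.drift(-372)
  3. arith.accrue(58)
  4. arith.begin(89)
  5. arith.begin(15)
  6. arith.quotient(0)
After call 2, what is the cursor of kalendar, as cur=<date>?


·→ drift(n='169')
·← 1720-07-02
·→ drift(n='-372')
·← 1719-06-26
·→ accrue(x='58')
·← 58
·→ begin(x='89')
·← 89
·→ begin(x='15')
·← 15
·→ quotient(x='0')
·← ToolError: division by zero

Answer: cur=1719-06-26


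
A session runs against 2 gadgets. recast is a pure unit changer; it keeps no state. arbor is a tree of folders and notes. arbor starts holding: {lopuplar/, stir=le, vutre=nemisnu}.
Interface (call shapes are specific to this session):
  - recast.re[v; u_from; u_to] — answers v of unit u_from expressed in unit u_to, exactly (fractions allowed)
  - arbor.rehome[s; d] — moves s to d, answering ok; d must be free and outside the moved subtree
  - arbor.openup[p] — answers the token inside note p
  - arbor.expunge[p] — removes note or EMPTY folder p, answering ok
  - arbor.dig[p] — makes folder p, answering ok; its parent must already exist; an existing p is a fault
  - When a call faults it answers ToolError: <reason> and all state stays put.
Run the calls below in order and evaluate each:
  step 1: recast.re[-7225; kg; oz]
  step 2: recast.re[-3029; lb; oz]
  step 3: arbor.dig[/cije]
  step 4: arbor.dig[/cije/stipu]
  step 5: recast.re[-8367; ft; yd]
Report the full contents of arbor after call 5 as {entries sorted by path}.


→ recast.re(v: -7225, u_from: kg, u_to: oz)
← -11560000000000/45359237
→ recast.re(v: -3029, u_from: lb, u_to: oz)
← -48464
→ arbor.dig(p: /cije)
← ok
→ arbor.dig(p: /cije/stipu)
← ok
→ recast.re(v: -8367, u_from: ft, u_to: yd)
← -2789

Answer: {cije/, cije/stipu/, lopuplar/, stir=le, vutre=nemisnu}


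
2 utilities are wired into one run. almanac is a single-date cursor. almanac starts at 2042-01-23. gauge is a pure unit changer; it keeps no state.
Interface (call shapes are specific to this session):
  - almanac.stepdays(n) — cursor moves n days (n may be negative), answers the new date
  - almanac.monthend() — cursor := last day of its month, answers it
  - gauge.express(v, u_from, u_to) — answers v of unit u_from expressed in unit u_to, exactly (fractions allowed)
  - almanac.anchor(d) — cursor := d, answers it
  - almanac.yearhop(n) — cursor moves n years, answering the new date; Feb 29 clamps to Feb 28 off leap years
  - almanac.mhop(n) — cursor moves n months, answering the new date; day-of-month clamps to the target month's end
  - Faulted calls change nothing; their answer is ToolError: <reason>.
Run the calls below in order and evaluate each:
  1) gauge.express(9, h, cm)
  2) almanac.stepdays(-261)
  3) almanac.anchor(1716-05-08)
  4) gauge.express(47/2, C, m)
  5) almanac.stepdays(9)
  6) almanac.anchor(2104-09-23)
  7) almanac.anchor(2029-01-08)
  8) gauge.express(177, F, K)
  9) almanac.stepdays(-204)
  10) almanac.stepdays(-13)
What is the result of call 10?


>>> gauge.express v='9' u_from='h' u_to='cm'
= ToolError: incompatible units
>>> almanac.stepdays n='-261'
= 2041-05-07
>>> almanac.anchor d='1716-05-08'
= 1716-05-08
>>> gauge.express v='47/2' u_from='C' u_to='m'
= ToolError: incompatible units
>>> almanac.stepdays n='9'
= 1716-05-17
>>> almanac.anchor d='2104-09-23'
= 2104-09-23
>>> almanac.anchor d='2029-01-08'
= 2029-01-08
>>> gauge.express v='177' u_from='F' u_to='K'
= 63667/180
>>> almanac.stepdays n='-204'
= 2028-06-18
>>> almanac.stepdays n='-13'
= 2028-06-05

Answer: 2028-06-05


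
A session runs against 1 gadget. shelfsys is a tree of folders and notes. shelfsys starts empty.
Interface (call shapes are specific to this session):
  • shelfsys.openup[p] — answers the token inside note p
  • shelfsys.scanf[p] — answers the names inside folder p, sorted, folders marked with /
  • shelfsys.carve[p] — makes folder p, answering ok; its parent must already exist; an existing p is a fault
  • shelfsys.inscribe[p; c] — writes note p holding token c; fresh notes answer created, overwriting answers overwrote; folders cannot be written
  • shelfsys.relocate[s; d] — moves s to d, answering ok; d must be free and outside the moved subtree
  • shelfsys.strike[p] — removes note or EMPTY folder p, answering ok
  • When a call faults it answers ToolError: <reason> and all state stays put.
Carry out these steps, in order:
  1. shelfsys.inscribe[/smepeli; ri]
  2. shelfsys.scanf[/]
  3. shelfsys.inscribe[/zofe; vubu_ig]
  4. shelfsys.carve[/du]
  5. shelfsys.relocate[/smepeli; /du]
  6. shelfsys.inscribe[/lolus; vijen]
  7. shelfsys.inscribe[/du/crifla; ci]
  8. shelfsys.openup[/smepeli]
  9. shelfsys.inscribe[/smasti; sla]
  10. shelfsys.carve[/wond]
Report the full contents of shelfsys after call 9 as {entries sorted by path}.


Answer: {du/, du/crifla=ci, lolus=vijen, smasti=sla, smepeli=ri, zofe=vubu_ig}

Derivation:
→ shelfsys.inscribe(p→/smepeli, c→ri)
← created
→ shelfsys.scanf(p→/)
← [smepeli]
→ shelfsys.inscribe(p→/zofe, c→vubu_ig)
← created
→ shelfsys.carve(p→/du)
← ok
→ shelfsys.relocate(s→/smepeli, d→/du)
← ToolError: exists
→ shelfsys.inscribe(p→/lolus, c→vijen)
← created
→ shelfsys.inscribe(p→/du/crifla, c→ci)
← created
→ shelfsys.openup(p→/smepeli)
← ri
→ shelfsys.inscribe(p→/smasti, c→sla)
← created
→ shelfsys.carve(p→/wond)
← ok


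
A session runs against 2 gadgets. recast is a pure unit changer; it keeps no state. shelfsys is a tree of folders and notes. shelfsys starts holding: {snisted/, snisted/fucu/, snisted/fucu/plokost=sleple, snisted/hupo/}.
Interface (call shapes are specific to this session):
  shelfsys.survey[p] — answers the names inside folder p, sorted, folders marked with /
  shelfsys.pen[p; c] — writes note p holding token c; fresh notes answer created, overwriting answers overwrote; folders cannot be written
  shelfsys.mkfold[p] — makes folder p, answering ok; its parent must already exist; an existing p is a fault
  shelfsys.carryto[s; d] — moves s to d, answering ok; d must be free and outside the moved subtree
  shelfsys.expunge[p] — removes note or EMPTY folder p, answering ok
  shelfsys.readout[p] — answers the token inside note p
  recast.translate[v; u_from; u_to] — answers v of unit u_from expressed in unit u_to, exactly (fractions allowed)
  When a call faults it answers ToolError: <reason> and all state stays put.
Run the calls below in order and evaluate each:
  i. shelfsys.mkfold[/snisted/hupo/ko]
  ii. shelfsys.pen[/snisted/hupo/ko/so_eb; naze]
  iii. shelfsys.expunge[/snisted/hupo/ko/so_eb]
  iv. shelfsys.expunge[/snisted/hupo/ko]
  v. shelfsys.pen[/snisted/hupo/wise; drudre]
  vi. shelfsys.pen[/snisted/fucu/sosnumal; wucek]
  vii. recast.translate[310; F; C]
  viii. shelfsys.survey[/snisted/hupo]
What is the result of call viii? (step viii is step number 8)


$ mkfold p→/snisted/hupo/ko
  ok
$ pen p→/snisted/hupo/ko/so_eb c→naze
  created
$ expunge p→/snisted/hupo/ko/so_eb
  ok
$ expunge p→/snisted/hupo/ko
  ok
$ pen p→/snisted/hupo/wise c→drudre
  created
$ pen p→/snisted/fucu/sosnumal c→wucek
  created
$ translate v→310 u_from→F u_to→C
  1390/9
$ survey p→/snisted/hupo
  [wise]

Answer: [wise]


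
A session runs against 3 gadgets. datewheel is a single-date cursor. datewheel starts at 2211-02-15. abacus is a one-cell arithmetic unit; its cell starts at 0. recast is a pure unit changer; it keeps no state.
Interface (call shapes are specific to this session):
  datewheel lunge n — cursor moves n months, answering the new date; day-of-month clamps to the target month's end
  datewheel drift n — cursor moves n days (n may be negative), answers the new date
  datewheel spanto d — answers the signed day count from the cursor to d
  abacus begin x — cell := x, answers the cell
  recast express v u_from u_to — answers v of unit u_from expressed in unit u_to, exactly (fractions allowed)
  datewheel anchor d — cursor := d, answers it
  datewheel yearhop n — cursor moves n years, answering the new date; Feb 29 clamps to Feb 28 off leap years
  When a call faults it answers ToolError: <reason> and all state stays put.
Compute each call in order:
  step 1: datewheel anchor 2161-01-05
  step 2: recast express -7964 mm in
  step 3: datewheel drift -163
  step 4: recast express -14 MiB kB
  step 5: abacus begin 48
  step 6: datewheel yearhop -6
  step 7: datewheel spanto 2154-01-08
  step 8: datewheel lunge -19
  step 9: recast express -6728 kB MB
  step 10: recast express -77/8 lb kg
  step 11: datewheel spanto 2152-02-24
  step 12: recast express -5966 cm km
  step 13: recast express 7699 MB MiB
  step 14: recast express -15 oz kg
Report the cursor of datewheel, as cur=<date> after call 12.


-> datewheel anchor(d→2161-01-05)
<- 2161-01-05
-> recast express(v→-7964, u_from→mm, u_to→in)
<- -39820/127
-> datewheel drift(n→-163)
<- 2160-07-26
-> recast express(v→-14, u_from→MiB, u_to→kB)
<- -1835008/125
-> abacus begin(x→48)
<- 48
-> datewheel yearhop(n→-6)
<- 2154-07-26
-> datewheel spanto(d→2154-01-08)
<- -199
-> datewheel lunge(n→-19)
<- 2152-12-26
-> recast express(v→-6728, u_from→kB, u_to→MB)
<- -841/125
-> recast express(v→-77/8, u_from→lb, u_to→kg)
<- -3492661249/800000000
-> datewheel spanto(d→2152-02-24)
<- -306
-> recast express(v→-5966, u_from→cm, u_to→km)
<- -2983/50000
-> recast express(v→7699, u_from→MB, u_to→MiB)
<- 120296875/16384
-> recast express(v→-15, u_from→oz, u_to→kg)
<- -136077711/320000000

Answer: cur=2152-12-26


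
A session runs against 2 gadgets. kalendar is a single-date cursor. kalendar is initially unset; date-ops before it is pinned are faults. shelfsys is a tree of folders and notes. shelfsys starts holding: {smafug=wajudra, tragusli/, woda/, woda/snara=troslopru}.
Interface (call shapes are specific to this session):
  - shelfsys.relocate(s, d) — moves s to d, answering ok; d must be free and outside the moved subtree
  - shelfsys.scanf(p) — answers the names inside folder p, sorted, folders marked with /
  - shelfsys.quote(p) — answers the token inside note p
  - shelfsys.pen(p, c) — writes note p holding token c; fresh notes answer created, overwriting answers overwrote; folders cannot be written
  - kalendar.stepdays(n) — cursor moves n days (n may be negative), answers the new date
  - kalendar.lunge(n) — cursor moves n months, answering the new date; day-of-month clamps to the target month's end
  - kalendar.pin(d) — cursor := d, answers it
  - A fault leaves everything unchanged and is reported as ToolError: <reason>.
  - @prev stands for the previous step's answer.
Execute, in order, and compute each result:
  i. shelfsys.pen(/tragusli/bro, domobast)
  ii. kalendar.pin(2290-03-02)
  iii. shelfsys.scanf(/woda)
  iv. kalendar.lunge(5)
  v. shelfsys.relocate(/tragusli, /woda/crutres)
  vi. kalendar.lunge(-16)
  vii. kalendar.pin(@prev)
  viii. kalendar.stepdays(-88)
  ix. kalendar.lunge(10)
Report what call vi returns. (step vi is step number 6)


Answer: 2289-04-02

Derivation:
I try shelfsys.pen with /tragusli/bro, domobast, giving created.
Calling kalendar.pin with 2290-03-02, → 2290-03-02.
Then shelfsys.scanf with /woda, yielding [snara].
I run kalendar.lunge with 5, which returns 2290-08-02.
Then shelfsys.relocate with /tragusli, /woda/crutres, yielding ok.
I try kalendar.lunge with -16, giving 2289-04-02.
I use kalendar.pin with @prev, giving 2289-04-02.
Calling kalendar.stepdays with -88, and get 2289-01-04.
Calling kalendar.lunge with 10, — result: 2289-11-04.


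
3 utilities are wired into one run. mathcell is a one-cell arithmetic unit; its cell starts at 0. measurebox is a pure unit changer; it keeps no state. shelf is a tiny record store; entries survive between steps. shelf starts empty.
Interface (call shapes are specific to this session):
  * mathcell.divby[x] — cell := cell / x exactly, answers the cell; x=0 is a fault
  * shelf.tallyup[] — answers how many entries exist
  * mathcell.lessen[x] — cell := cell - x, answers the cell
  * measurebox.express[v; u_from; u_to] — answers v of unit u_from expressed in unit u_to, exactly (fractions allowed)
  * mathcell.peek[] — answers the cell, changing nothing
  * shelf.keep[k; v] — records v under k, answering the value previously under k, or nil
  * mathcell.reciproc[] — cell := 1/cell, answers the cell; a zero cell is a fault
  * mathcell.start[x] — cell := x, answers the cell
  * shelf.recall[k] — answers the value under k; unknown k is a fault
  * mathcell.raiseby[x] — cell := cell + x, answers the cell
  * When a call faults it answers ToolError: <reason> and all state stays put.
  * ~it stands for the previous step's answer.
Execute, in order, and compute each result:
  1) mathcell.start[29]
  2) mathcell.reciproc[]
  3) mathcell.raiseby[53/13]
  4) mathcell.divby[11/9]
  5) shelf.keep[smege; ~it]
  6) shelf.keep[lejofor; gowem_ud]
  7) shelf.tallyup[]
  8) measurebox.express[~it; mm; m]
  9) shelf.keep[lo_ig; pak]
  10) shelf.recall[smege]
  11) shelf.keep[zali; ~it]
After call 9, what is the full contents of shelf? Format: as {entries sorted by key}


>> start(x=29)
<< 29
>> reciproc()
<< 1/29
>> raiseby(x=53/13)
<< 1550/377
>> divby(x=11/9)
<< 13950/4147
>> keep(k=smege, v=~it)
<< nil
>> keep(k=lejofor, v=gowem_ud)
<< nil
>> tallyup()
<< 2
>> express(v=~it, u_from=mm, u_to=m)
<< 1/500
>> keep(k=lo_ig, v=pak)
<< nil
>> recall(k=smege)
<< 13950/4147
>> keep(k=zali, v=~it)
<< nil

Answer: {lejofor=gowem_ud, lo_ig=pak, smege=13950/4147}
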